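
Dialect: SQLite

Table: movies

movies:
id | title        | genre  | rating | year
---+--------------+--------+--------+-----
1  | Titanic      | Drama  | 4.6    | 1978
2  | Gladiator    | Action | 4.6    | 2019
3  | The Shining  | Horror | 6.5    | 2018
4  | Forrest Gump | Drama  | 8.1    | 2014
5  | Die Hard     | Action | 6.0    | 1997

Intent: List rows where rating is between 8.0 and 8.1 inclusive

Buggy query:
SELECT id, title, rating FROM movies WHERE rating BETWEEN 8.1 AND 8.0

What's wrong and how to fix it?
Bug: The bounds are reversed; BETWEEN a AND b requires a <= b to match anything

Fix: Swap the bounds so the smaller value comes first

Corrected query:
SELECT id, title, rating FROM movies WHERE rating BETWEEN 8.0 AND 8.1

Result:
id | title        | rating
---+--------------+-------
4  | Forrest Gump | 8.1   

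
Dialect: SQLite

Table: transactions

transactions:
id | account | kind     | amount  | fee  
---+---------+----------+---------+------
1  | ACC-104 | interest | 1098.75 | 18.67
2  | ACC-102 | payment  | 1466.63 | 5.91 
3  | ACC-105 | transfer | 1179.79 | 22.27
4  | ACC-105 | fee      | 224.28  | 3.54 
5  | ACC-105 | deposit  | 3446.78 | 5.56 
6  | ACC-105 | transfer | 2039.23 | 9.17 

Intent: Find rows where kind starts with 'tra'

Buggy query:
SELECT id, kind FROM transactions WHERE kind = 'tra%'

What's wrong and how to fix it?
Bug: '=' compares the literal string including the % character; pattern matching needs LIKE

Fix: Replace '=' with LIKE so 'tra%' is treated as a pattern

Corrected query:
SELECT id, kind FROM transactions WHERE kind LIKE 'tra%'

Result:
id | kind    
---+---------
3  | transfer
6  | transfer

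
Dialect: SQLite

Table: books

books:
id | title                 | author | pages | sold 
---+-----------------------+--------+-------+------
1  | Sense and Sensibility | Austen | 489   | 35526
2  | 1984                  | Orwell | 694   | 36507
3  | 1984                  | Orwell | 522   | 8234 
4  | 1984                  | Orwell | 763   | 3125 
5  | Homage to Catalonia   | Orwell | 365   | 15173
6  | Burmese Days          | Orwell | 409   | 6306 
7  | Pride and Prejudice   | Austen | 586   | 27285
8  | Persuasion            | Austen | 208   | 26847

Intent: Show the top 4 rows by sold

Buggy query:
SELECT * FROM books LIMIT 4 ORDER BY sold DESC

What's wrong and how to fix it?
Bug: ORDER BY cannot follow LIMIT; LIMIT is the final clause

Fix: Sort with ORDER BY, then apply LIMIT

Corrected query:
SELECT * FROM books ORDER BY sold DESC LIMIT 4

Result:
id | title                 | author | pages | sold 
---+-----------------------+--------+-------+------
2  | 1984                  | Orwell | 694   | 36507
1  | Sense and Sensibility | Austen | 489   | 35526
7  | Pride and Prejudice   | Austen | 586   | 27285
8  | Persuasion            | Austen | 208   | 26847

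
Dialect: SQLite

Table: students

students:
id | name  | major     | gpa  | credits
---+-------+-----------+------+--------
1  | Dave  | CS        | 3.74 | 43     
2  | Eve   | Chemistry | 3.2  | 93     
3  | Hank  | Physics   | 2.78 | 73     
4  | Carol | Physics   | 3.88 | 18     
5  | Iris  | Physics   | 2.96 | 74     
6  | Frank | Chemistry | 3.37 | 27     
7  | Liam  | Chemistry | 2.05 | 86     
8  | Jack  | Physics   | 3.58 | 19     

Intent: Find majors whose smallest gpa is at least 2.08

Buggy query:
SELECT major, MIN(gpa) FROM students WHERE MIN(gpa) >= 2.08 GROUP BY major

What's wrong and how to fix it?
Bug: MIN() in WHERE is a misuse of aggregate

Fix: Replace WHERE with HAVING after the GROUP BY

Corrected query:
SELECT major, MIN(gpa) FROM students GROUP BY major HAVING MIN(gpa) >= 2.08

Result:
major   | MIN(gpa)
--------+---------
CS      | 3.74    
Physics | 2.78    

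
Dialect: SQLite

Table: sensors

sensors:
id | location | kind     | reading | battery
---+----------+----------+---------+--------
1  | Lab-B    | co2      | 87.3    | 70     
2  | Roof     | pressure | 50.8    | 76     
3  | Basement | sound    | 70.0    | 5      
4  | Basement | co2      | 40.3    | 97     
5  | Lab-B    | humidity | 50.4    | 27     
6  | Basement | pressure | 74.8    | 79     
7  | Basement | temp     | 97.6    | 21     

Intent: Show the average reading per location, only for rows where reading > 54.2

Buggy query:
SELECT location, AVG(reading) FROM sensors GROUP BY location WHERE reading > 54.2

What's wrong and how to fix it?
Bug: WHERE cannot follow GROUP BY

Fix: Move the WHERE clause before GROUP BY

Corrected query:
SELECT location, AVG(reading) FROM sensors WHERE reading > 54.2 GROUP BY location

Result:
location | AVG(reading)
---------+-------------
Basement | 80.8        
Lab-B    | 87.3        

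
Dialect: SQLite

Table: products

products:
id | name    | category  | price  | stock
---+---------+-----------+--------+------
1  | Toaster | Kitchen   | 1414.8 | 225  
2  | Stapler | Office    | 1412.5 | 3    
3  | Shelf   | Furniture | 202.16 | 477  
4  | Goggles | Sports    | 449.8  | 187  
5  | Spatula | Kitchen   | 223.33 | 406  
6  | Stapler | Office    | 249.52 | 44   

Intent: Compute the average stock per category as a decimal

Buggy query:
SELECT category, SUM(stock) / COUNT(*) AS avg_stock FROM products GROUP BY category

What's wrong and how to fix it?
Bug: Both operands are integers, so '/' performs integer division and truncates

Fix: Multiply by 1.0 (or CAST to REAL) to force floating-point division

Corrected query:
SELECT category, SUM(stock) * 1.0 / COUNT(*) AS avg_stock FROM products GROUP BY category

Result:
category  | avg_stock
----------+----------
Furniture | 477      
Kitchen   | 315.5    
Office    | 23.5     
Sports    | 187      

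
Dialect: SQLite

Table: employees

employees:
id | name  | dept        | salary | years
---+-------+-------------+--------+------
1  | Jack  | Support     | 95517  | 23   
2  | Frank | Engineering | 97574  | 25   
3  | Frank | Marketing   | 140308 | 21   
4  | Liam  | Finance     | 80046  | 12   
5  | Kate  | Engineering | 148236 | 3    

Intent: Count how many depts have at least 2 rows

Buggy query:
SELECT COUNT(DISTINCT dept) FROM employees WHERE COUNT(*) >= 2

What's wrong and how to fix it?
Bug: COUNT(*) cannot appear in WHERE; the per-group count doesn't exist yet

Fix: Use a subquery that GROUPs and filters with HAVING, then count its rows

Corrected query:
SELECT COUNT(*) FROM (SELECT dept FROM employees GROUP BY dept HAVING COUNT(*) >= 2)

Result:
COUNT(*)
--------
1       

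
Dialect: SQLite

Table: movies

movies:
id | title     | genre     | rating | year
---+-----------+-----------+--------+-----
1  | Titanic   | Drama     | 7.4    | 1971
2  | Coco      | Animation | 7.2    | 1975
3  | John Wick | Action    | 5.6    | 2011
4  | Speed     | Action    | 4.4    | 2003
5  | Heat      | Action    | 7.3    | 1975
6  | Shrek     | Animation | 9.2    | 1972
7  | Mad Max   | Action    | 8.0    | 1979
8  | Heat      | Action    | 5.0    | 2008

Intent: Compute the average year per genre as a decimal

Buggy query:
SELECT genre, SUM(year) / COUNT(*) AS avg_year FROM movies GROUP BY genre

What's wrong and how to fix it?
Bug: SUM(year) and COUNT(*) are both integers; the division truncates the fractional part

Fix: Cast one side to REAL so the division keeps the fractional part

Corrected query:
SELECT genre, SUM(year) * 1.0 / COUNT(*) AS avg_year FROM movies GROUP BY genre

Result:
genre     | avg_year
----------+---------
Action    | 1995.2  
Animation | 1973.5  
Drama     | 1971    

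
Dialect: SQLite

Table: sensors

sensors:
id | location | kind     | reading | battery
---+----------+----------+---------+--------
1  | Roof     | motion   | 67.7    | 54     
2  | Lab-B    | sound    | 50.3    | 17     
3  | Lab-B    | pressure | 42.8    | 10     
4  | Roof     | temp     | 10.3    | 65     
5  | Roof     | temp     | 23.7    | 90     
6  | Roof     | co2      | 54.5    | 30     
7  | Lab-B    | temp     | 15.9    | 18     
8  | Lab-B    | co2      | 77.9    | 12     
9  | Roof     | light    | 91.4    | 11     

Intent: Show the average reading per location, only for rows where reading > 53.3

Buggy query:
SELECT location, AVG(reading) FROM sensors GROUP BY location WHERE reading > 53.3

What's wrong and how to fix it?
Bug: WHERE cannot follow GROUP BY

Fix: Move the WHERE clause before GROUP BY

Corrected query:
SELECT location, AVG(reading) FROM sensors WHERE reading > 53.3 GROUP BY location

Result:
location | AVG(reading)
---------+-------------
Lab-B    | 77.9        
Roof     | 71.2        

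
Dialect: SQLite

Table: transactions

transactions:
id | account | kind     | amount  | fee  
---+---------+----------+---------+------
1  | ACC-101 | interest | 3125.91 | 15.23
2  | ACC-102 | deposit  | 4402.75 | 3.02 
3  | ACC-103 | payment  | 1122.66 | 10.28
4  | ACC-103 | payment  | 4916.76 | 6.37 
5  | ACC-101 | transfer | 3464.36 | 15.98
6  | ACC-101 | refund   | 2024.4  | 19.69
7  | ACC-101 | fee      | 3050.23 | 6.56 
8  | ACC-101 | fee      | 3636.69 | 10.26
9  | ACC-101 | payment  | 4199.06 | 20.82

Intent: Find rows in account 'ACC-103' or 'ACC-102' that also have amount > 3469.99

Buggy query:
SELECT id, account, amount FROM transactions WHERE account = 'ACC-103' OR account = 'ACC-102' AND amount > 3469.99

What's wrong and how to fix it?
Bug: Without parentheses, AND is evaluated before OR, so the amount filter only applies to the 'ACC-102' branch

Fix: Group the OR with parentheses (or use IN), then AND the threshold

Corrected query:
SELECT id, account, amount FROM transactions WHERE (account = 'ACC-103' OR account = 'ACC-102') AND amount > 3469.99

Result:
id | account | amount 
---+---------+--------
2  | ACC-102 | 4402.75
4  | ACC-103 | 4916.76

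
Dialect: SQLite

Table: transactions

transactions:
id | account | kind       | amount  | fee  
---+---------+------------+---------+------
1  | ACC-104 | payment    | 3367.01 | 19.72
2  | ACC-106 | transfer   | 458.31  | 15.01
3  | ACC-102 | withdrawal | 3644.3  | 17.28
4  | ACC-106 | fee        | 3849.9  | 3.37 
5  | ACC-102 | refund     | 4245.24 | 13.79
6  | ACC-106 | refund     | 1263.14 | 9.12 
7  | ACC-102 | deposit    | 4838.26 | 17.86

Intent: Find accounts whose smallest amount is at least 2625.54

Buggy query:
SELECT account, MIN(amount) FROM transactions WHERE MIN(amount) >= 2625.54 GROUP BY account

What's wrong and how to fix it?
Bug: MIN() in WHERE is a misuse of aggregate

Fix: Use HAVING for the per-group MIN condition

Corrected query:
SELECT account, MIN(amount) FROM transactions GROUP BY account HAVING MIN(amount) >= 2625.54

Result:
account | MIN(amount)
--------+------------
ACC-102 | 3644.3     
ACC-104 | 3367.01    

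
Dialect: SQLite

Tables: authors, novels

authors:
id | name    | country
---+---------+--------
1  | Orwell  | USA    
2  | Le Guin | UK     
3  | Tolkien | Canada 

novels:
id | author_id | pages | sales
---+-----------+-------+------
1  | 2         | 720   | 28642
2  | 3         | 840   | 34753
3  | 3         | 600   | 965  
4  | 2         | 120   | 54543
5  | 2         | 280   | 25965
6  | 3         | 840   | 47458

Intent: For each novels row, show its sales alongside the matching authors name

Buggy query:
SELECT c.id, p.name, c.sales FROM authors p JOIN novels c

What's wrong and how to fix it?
Bug: Missing join condition: each novels row is matched to all authors rows instead of just its own

Fix: Add ON c.author_id = p.id to the JOIN

Corrected query:
SELECT c.id, p.name, c.sales FROM authors p JOIN novels c ON c.author_id = p.id

Result:
id | name    | sales
---+---------+------
1  | Le Guin | 28642
2  | Tolkien | 34753
3  | Tolkien | 965  
4  | Le Guin | 54543
5  | Le Guin | 25965
6  | Tolkien | 47458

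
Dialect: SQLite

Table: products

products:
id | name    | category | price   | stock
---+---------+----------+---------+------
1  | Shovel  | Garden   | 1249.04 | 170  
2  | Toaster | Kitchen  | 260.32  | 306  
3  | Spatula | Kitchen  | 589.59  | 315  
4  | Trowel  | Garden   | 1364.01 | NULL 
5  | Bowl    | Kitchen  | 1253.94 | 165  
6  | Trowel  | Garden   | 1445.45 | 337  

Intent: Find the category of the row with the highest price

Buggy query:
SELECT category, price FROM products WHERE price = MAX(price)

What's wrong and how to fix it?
Bug: WHERE is evaluated per row; an aggregate over the whole table isn't defined there

Fix: Use a subquery: WHERE price = (SELECT MAX(price) FROM products)

Corrected query:
SELECT category, price FROM products WHERE price = (SELECT MAX(price) FROM products)

Result:
category | price  
---------+--------
Garden   | 1445.45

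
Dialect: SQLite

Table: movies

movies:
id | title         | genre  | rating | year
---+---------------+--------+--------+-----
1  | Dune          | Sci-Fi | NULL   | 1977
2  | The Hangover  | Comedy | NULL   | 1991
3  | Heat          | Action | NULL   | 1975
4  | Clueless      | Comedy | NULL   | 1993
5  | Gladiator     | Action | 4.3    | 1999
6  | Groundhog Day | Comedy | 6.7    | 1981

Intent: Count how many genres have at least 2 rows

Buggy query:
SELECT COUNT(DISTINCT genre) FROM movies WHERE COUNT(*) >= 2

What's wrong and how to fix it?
Bug: WHERE filters individual rows, not groups, so a group-level COUNT is invalid there

Fix: Use a subquery that GROUPs and filters with HAVING, then count its rows

Corrected query:
SELECT COUNT(*) FROM (SELECT genre FROM movies GROUP BY genre HAVING COUNT(*) >= 2)

Result:
COUNT(*)
--------
2       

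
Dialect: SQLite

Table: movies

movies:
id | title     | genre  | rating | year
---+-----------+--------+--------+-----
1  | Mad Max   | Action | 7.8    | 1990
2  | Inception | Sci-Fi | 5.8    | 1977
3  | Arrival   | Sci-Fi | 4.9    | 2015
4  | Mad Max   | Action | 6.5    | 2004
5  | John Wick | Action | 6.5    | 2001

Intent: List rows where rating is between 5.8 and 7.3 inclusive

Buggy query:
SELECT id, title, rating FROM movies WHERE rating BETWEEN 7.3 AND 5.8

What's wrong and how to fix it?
Bug: BETWEEN expects the lower bound first; with 7.3 AND 5.8 the range is empty

Fix: Write BETWEEN 5.8 AND 7.3

Corrected query:
SELECT id, title, rating FROM movies WHERE rating BETWEEN 5.8 AND 7.3

Result:
id | title     | rating
---+-----------+-------
2  | Inception | 5.8   
4  | Mad Max   | 6.5   
5  | John Wick | 6.5   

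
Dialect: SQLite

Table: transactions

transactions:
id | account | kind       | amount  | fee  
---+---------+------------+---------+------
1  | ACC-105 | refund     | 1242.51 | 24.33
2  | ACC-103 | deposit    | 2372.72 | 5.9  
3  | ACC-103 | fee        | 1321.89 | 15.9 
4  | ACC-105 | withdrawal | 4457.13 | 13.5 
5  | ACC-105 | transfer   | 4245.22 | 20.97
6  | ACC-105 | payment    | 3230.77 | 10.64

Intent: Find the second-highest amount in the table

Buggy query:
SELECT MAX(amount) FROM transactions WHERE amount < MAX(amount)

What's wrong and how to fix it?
Bug: The inner MAX is an aggregate inside WHERE, which is not allowed

Fix: Put the inner MAX in a scalar subquery

Corrected query:
SELECT MAX(amount) FROM transactions WHERE amount < (SELECT MAX(amount) FROM transactions)

Result:
MAX(amount)
-----------
4245.22    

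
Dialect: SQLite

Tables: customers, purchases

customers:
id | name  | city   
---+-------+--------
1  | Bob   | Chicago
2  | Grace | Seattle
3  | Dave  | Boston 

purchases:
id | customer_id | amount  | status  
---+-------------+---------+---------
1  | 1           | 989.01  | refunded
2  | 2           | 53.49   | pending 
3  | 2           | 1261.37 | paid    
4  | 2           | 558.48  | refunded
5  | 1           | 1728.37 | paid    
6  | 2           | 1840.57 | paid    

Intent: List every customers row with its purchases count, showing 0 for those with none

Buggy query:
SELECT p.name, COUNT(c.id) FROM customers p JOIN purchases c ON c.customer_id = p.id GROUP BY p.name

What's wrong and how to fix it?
Bug: An inner join excludes parents with zero children

Fix: Use LEFT JOIN so parents without children still appear (COUNT(c.id) gives 0)

Corrected query:
SELECT p.name, COUNT(c.id) FROM customers p LEFT JOIN purchases c ON c.customer_id = p.id GROUP BY p.name

Result:
name  | COUNT(c.id)
------+------------
Bob   | 2          
Dave  | 0          
Grace | 4          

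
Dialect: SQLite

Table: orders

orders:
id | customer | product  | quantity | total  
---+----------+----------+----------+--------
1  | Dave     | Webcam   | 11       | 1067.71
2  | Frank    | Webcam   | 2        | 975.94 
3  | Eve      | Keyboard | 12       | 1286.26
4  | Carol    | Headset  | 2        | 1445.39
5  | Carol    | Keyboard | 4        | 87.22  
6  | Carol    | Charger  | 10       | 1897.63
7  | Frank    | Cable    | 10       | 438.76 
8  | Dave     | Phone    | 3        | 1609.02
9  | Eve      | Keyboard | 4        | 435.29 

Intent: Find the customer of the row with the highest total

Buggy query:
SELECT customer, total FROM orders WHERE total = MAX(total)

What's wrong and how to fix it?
Bug: MAX(total) is an aggregate and cannot be used directly in WHERE

Fix: Wrap MAX in a scalar subquery so WHERE compares against a single value

Corrected query:
SELECT customer, total FROM orders WHERE total = (SELECT MAX(total) FROM orders)

Result:
customer | total  
---------+--------
Carol    | 1897.63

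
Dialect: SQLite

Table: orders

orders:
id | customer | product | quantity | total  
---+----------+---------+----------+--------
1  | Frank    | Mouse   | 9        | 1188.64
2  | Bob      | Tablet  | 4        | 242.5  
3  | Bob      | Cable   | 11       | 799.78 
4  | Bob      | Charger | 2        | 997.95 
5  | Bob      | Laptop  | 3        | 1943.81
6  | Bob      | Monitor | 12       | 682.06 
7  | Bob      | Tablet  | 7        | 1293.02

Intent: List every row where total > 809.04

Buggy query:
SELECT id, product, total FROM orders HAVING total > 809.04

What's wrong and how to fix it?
Bug: HAVING filters the output of aggregation, but this query has no GROUP BY and no aggregate functions, so SQLite rejects it (HAVING clause on a non-aggregate query); the condition here is per row

Fix: Replace HAVING with WHERE since the condition applies to individual rows

Corrected query:
SELECT id, product, total FROM orders WHERE total > 809.04

Result:
id | product | total  
---+---------+--------
1  | Mouse   | 1188.64
4  | Charger | 997.95 
5  | Laptop  | 1943.81
7  | Tablet  | 1293.02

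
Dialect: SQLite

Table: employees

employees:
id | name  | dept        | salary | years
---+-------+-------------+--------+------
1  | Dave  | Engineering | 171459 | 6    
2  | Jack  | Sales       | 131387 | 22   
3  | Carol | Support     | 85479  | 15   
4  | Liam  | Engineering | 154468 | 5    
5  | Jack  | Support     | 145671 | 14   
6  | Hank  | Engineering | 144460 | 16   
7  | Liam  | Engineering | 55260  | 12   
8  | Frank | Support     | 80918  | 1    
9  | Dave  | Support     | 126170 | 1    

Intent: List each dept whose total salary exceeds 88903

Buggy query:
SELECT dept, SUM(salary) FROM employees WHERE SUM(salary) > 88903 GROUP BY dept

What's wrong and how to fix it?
Bug: SUM(salary) is an aggregate, but WHERE filters rows before aggregation

Fix: Use HAVING (which filters groups after aggregation) instead of WHERE

Corrected query:
SELECT dept, SUM(salary) FROM employees GROUP BY dept HAVING SUM(salary) > 88903

Result:
dept        | SUM(salary)
------------+------------
Engineering | 525647     
Sales       | 131387     
Support     | 438238     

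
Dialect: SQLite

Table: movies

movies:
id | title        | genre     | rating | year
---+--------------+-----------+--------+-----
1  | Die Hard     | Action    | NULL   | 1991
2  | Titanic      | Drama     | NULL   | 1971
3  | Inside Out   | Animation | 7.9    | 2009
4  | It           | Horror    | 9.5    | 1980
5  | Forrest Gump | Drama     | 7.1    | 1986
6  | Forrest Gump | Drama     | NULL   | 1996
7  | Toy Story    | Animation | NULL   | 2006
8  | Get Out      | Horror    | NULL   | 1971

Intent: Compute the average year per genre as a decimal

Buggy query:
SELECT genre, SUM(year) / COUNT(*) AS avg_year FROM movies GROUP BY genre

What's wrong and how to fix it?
Bug: SUM(year) and COUNT(*) are both integers; the division truncates the fractional part

Fix: Multiply by 1.0 (or CAST to REAL) to force floating-point division

Corrected query:
SELECT genre, SUM(year) * 1.0 / COUNT(*) AS avg_year FROM movies GROUP BY genre

Result:
genre     | avg_year   
----------+------------
Action    | 1991       
Animation | 2007.5     
Drama     | 1984.333333
Horror    | 1975.5     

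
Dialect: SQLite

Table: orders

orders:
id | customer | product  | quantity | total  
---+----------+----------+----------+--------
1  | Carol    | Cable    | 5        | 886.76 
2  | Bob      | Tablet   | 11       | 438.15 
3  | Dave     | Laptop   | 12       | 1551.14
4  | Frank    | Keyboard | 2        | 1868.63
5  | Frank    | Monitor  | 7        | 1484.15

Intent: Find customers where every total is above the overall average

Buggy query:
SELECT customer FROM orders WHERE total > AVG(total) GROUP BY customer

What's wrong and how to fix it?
Bug: WHERE evaluates per row before aggregation, so AVG() is unavailable

Fix: Use a subquery for AVG and a HAVING MIN(...) filter so the condition holds for every row in the group

Corrected query:
SELECT customer FROM orders GROUP BY customer HAVING MIN(total) > (SELECT AVG(total) FROM orders)

Result:
customer
--------
Dave    
Frank   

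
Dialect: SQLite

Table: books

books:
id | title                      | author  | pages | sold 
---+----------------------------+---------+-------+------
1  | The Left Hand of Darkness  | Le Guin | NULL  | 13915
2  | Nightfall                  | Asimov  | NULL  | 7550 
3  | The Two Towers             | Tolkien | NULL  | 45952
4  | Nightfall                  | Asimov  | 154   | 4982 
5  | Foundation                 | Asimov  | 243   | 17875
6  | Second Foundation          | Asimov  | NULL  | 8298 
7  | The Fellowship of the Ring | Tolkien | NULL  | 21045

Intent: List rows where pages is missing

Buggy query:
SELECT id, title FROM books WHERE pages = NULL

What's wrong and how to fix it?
Bug: '= NULL' is always unknown in SQL three-valued logic, so no rows match

Fix: Use IS NULL to test for NULL

Corrected query:
SELECT id, title FROM books WHERE pages IS NULL

Result:
id | title                     
---+---------------------------
1  | The Left Hand of Darkness 
2  | Nightfall                 
3  | The Two Towers            
6  | Second Foundation         
7  | The Fellowship of the Ring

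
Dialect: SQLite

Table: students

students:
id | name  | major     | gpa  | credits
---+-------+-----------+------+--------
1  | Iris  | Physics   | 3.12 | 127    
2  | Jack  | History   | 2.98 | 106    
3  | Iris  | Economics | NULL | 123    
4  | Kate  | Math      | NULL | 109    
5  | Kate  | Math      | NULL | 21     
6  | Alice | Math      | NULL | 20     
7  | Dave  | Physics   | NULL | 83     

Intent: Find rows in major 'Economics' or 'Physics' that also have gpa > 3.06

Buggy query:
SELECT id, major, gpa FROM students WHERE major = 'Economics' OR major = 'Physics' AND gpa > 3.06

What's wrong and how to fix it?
Bug: Without parentheses, AND is evaluated before OR, so the gpa filter only applies to the 'Physics' branch

Fix: Add parentheses around the OR so the AND applies to both alternatives

Corrected query:
SELECT id, major, gpa FROM students WHERE (major = 'Economics' OR major = 'Physics') AND gpa > 3.06

Result:
id | major   | gpa 
---+---------+-----
1  | Physics | 3.12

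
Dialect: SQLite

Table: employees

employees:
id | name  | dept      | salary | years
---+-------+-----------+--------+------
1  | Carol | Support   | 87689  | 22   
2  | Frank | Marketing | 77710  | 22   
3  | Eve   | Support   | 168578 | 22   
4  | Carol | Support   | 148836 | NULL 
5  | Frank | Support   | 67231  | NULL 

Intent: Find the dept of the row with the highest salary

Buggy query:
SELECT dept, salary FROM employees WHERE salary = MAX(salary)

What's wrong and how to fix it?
Bug: MAX(salary) is an aggregate and cannot be used directly in WHERE

Fix: Wrap MAX in a scalar subquery so WHERE compares against a single value

Corrected query:
SELECT dept, salary FROM employees WHERE salary = (SELECT MAX(salary) FROM employees)

Result:
dept    | salary
--------+-------
Support | 168578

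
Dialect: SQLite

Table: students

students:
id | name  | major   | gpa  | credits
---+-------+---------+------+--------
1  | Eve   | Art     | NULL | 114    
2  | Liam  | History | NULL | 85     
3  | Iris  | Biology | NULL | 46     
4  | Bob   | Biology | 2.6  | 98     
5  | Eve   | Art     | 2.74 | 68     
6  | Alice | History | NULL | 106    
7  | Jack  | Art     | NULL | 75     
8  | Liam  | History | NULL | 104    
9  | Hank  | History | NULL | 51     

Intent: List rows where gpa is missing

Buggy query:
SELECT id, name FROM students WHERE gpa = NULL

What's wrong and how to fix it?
Bug: Comparing to NULL with '=' never matches; NULL = NULL is unknown, not true

Fix: Use IS NULL to test for NULL

Corrected query:
SELECT id, name FROM students WHERE gpa IS NULL

Result:
id | name 
---+------
1  | Eve  
2  | Liam 
3  | Iris 
6  | Alice
7  | Jack 
8  | Liam 
9  | Hank 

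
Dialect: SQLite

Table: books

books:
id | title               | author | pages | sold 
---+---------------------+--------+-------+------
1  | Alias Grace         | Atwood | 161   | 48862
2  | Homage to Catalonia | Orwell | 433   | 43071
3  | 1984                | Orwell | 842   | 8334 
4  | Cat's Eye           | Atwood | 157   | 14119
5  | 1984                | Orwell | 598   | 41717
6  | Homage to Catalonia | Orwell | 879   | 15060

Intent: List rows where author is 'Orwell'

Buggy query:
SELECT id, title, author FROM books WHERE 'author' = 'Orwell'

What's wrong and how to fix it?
Bug: Single quotes denote string literals in SQL; the column name is being compared as a constant string

Fix: Reference the column as author without single quotes

Corrected query:
SELECT id, title, author FROM books WHERE author = 'Orwell'

Result:
id | title               | author
---+---------------------+-------
2  | Homage to Catalonia | Orwell
3  | 1984                | Orwell
5  | 1984                | Orwell
6  | Homage to Catalonia | Orwell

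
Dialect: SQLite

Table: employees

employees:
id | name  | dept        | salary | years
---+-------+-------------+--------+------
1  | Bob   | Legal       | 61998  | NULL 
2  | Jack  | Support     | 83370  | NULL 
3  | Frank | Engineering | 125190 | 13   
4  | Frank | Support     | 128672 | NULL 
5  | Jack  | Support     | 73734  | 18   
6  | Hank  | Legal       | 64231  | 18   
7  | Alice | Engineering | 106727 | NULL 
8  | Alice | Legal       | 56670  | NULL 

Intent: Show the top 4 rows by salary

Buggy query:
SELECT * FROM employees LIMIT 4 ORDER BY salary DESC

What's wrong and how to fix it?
Bug: LIMIT must come after ORDER BY

Fix: Sort with ORDER BY, then apply LIMIT

Corrected query:
SELECT * FROM employees ORDER BY salary DESC LIMIT 4

Result:
id | name  | dept        | salary | years
---+-------+-------------+--------+------
4  | Frank | Support     | 128672 | NULL 
3  | Frank | Engineering | 125190 | 13   
7  | Alice | Engineering | 106727 | NULL 
2  | Jack  | Support     | 83370  | NULL 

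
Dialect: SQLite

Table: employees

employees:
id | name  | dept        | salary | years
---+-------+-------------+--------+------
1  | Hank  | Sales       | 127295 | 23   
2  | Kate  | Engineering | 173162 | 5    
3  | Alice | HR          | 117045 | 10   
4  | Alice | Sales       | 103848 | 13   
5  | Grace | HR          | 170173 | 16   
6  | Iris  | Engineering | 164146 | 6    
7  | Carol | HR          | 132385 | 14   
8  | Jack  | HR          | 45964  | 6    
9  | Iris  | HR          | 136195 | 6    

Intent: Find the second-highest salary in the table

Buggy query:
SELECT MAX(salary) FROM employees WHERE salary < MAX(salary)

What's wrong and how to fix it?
Bug: MAX(salary) on the right of the comparison is an aggregate-in-WHERE error

Fix: Compute the overall MAX in a subquery, then take MAX of rows below it

Corrected query:
SELECT MAX(salary) FROM employees WHERE salary < (SELECT MAX(salary) FROM employees)

Result:
MAX(salary)
-----------
170173     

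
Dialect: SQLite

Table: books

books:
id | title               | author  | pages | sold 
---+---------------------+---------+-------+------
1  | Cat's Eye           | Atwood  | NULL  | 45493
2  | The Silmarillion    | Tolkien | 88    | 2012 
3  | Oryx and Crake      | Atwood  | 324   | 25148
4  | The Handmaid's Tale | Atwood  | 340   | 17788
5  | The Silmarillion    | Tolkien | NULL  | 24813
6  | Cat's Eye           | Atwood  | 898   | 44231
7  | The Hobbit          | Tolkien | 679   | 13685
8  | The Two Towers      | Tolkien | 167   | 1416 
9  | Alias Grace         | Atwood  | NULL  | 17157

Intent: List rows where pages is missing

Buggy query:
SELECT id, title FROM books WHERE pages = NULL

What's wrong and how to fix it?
Bug: Comparing to NULL with '=' never matches; NULL = NULL is unknown, not true

Fix: Replace '= NULL' with 'IS NULL'

Corrected query:
SELECT id, title FROM books WHERE pages IS NULL

Result:
id | title           
---+-----------------
1  | Cat's Eye       
5  | The Silmarillion
9  | Alias Grace     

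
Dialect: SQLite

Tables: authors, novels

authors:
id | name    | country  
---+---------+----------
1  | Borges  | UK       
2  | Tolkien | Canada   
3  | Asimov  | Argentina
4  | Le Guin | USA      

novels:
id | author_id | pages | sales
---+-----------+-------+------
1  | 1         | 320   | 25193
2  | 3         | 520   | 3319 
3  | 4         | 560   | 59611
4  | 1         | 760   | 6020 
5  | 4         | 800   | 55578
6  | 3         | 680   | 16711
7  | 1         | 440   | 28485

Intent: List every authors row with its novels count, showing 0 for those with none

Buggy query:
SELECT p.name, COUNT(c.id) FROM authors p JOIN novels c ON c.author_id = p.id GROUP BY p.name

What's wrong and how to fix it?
Bug: INNER JOIN drops authors rows that have no matching novels rows

Fix: Switch to LEFT JOIN to retain unmatched parent rows

Corrected query:
SELECT p.name, COUNT(c.id) FROM authors p LEFT JOIN novels c ON c.author_id = p.id GROUP BY p.name

Result:
name    | COUNT(c.id)
--------+------------
Asimov  | 2          
Borges  | 3          
Le Guin | 2          
Tolkien | 0          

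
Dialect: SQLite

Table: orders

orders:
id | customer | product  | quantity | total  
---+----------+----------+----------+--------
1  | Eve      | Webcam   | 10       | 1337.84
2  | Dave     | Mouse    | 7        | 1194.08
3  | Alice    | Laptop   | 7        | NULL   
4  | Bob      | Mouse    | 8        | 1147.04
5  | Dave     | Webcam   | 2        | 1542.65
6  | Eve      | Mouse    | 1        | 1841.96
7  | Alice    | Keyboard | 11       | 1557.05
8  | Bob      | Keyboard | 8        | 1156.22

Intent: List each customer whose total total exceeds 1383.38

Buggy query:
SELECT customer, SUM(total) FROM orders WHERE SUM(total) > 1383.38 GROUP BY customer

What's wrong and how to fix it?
Bug: Aggregate functions cannot appear in a WHERE clause

Fix: Move the aggregate condition to a HAVING clause

Corrected query:
SELECT customer, SUM(total) FROM orders GROUP BY customer HAVING SUM(total) > 1383.38

Result:
customer | SUM(total)
---------+-----------
Alice    | 1557.05   
Bob      | 2303.26   
Dave     | 2736.73   
Eve      | 3179.8    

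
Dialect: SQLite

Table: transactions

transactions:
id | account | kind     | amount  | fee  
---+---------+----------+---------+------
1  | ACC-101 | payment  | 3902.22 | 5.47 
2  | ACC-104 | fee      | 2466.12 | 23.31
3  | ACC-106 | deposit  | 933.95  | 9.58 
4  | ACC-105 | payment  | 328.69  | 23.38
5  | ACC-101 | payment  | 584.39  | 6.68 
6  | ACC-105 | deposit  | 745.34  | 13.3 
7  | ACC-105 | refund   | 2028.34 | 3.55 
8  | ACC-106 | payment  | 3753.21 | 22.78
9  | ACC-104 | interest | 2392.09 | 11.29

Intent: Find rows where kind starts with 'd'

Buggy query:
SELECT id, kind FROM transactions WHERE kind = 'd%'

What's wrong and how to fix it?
Bug: Wildcards only work with LIKE; '=' treats '%' as a literal character

Fix: Use LIKE for wildcard pattern matching

Corrected query:
SELECT id, kind FROM transactions WHERE kind LIKE 'd%'

Result:
id | kind   
---+--------
3  | deposit
6  | deposit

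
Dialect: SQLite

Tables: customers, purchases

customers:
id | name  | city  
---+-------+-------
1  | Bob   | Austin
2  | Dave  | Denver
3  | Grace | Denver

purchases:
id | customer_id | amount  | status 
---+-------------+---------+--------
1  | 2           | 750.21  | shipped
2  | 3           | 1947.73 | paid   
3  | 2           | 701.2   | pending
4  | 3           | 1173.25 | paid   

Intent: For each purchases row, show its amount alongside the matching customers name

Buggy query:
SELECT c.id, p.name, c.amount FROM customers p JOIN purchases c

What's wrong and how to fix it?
Bug: JOIN with no ON clause produces a cartesian product; every purchases row pairs with every customers row

Fix: Add ON c.customer_id = p.id to the JOIN

Corrected query:
SELECT c.id, p.name, c.amount FROM customers p JOIN purchases c ON c.customer_id = p.id

Result:
id | name  | amount 
---+-------+--------
1  | Dave  | 750.21 
2  | Grace | 1947.73
3  | Dave  | 701.2  
4  | Grace | 1173.25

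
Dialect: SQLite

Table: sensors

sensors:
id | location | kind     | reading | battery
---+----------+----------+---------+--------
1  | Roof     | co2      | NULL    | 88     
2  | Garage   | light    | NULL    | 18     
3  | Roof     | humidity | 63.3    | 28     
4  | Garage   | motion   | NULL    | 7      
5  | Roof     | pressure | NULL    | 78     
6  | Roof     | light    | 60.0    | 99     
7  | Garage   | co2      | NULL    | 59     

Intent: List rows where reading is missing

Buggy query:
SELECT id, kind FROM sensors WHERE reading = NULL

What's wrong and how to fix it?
Bug: Comparing to NULL with '=' never matches; NULL = NULL is unknown, not true

Fix: Replace '= NULL' with 'IS NULL'

Corrected query:
SELECT id, kind FROM sensors WHERE reading IS NULL

Result:
id | kind    
---+---------
1  | co2     
2  | light   
4  | motion  
5  | pressure
7  | co2     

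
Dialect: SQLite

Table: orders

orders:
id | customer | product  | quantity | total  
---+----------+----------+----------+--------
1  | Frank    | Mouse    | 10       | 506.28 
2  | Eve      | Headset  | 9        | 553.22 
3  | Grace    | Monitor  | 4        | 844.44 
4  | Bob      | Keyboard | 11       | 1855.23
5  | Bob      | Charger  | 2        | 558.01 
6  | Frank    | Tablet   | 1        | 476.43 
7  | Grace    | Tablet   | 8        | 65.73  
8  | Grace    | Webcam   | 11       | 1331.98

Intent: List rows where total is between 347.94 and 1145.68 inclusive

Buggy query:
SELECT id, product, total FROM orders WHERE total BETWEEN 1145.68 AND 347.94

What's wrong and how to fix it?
Bug: The bounds are reversed; BETWEEN a AND b requires a <= b to match anything

Fix: Swap the bounds so the smaller value comes first

Corrected query:
SELECT id, product, total FROM orders WHERE total BETWEEN 347.94 AND 1145.68

Result:
id | product | total 
---+---------+-------
1  | Mouse   | 506.28
2  | Headset | 553.22
3  | Monitor | 844.44
5  | Charger | 558.01
6  | Tablet  | 476.43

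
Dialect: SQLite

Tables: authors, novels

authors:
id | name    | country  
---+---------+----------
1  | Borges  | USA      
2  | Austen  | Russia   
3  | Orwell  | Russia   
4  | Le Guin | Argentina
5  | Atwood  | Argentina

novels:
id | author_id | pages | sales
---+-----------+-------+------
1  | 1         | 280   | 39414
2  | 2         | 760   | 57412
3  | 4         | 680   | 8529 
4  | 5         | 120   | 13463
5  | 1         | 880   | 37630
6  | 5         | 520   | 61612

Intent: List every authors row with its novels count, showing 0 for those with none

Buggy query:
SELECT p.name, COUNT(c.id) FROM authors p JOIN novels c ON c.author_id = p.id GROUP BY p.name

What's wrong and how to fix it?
Bug: An inner join excludes parents with zero children

Fix: Switch to LEFT JOIN to retain unmatched parent rows

Corrected query:
SELECT p.name, COUNT(c.id) FROM authors p LEFT JOIN novels c ON c.author_id = p.id GROUP BY p.name

Result:
name    | COUNT(c.id)
--------+------------
Atwood  | 2          
Austen  | 1          
Borges  | 2          
Le Guin | 1          
Orwell  | 0          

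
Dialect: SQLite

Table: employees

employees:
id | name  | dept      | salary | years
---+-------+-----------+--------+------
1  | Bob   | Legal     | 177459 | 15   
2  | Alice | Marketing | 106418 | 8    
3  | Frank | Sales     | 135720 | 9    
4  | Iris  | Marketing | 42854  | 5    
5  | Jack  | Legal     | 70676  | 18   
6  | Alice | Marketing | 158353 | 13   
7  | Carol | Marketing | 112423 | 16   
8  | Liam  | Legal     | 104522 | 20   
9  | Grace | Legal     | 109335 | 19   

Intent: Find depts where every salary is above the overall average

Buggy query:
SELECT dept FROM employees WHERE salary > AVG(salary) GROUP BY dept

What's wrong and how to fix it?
Bug: WHERE evaluates per row before aggregation, so AVG() is unavailable

Fix: Use a subquery for AVG and a HAVING MIN(...) filter so the condition holds for every row in the group

Corrected query:
SELECT dept FROM employees GROUP BY dept HAVING MIN(salary) > (SELECT AVG(salary) FROM employees)

Result:
dept 
-----
Sales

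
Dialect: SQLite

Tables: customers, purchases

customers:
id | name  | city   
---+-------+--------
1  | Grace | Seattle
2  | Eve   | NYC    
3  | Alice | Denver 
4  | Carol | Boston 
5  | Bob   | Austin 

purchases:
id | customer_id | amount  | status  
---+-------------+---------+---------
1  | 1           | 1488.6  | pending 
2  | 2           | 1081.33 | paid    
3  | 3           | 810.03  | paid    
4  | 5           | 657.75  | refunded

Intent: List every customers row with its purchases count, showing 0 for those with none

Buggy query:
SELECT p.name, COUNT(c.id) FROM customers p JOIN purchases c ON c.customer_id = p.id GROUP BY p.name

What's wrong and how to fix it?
Bug: An inner join excludes parents with zero children

Fix: Use LEFT JOIN so parents without children still appear (COUNT(c.id) gives 0)

Corrected query:
SELECT p.name, COUNT(c.id) FROM customers p LEFT JOIN purchases c ON c.customer_id = p.id GROUP BY p.name

Result:
name  | COUNT(c.id)
------+------------
Alice | 1          
Bob   | 1          
Carol | 0          
Eve   | 1          
Grace | 1          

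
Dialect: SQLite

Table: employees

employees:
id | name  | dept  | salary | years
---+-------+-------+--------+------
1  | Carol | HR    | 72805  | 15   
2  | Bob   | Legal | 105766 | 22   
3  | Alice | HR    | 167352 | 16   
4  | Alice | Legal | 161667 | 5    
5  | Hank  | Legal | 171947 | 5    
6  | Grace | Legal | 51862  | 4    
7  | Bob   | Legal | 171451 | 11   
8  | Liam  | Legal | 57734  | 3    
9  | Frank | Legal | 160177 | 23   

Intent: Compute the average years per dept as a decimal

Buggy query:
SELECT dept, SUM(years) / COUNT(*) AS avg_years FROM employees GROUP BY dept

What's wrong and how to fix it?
Bug: SUM(years) and COUNT(*) are both integers; the division truncates the fractional part

Fix: Cast one side to REAL so the division keeps the fractional part

Corrected query:
SELECT dept, SUM(years) * 1.0 / COUNT(*) AS avg_years FROM employees GROUP BY dept

Result:
dept  | avg_years
------+----------
HR    | 15.5     
Legal | 10.428571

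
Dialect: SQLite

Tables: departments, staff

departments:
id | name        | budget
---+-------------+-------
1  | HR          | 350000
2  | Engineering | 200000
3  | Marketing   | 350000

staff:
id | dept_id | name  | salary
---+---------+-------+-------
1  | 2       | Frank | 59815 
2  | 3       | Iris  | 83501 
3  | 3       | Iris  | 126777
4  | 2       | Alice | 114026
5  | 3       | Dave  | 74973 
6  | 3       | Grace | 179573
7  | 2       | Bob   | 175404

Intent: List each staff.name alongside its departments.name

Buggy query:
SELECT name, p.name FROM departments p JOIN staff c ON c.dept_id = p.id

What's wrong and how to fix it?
Bug: 'name' exists in both joined tables, so the database can't tell which one is meant

Fix: Prefix ambiguous columns with the table alias

Corrected query:
SELECT c.name, p.name FROM departments p JOIN staff c ON c.dept_id = p.id

Result:
name  | name       
------+------------
Frank | Engineering
Iris  | Marketing  
Iris  | Marketing  
Alice | Engineering
Dave  | Marketing  
Grace | Marketing  
Bob   | Engineering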